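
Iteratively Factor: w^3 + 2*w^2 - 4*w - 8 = (w + 2)*(w^2 - 4) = (w + 2)^2*(w - 2)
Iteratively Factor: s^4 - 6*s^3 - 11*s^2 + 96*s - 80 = (s + 4)*(s^3 - 10*s^2 + 29*s - 20) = (s - 1)*(s + 4)*(s^2 - 9*s + 20) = (s - 5)*(s - 1)*(s + 4)*(s - 4)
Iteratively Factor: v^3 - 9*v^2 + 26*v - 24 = (v - 3)*(v^2 - 6*v + 8) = (v - 4)*(v - 3)*(v - 2)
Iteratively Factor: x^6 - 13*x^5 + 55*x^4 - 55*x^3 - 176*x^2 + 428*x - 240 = (x - 3)*(x^5 - 10*x^4 + 25*x^3 + 20*x^2 - 116*x + 80) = (x - 4)*(x - 3)*(x^4 - 6*x^3 + x^2 + 24*x - 20) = (x - 4)*(x - 3)*(x - 2)*(x^3 - 4*x^2 - 7*x + 10) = (x - 4)*(x - 3)*(x - 2)*(x - 1)*(x^2 - 3*x - 10) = (x - 4)*(x - 3)*(x - 2)*(x - 1)*(x + 2)*(x - 5)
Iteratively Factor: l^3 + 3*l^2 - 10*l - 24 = (l + 4)*(l^2 - l - 6) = (l - 3)*(l + 4)*(l + 2)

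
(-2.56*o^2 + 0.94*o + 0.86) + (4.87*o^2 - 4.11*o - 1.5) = 2.31*o^2 - 3.17*o - 0.64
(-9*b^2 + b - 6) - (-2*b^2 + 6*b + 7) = -7*b^2 - 5*b - 13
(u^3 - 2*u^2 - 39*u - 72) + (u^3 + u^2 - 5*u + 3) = 2*u^3 - u^2 - 44*u - 69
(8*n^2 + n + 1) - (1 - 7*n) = 8*n^2 + 8*n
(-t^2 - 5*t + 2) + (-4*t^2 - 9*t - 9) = -5*t^2 - 14*t - 7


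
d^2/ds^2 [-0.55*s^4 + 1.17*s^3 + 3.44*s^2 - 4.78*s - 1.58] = -6.6*s^2 + 7.02*s + 6.88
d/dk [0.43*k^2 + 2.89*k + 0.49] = 0.86*k + 2.89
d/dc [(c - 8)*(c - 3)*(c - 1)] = 3*c^2 - 24*c + 35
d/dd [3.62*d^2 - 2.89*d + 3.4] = 7.24*d - 2.89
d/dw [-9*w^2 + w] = 1 - 18*w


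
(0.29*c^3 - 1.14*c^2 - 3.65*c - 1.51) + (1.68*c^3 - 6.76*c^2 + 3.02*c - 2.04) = 1.97*c^3 - 7.9*c^2 - 0.63*c - 3.55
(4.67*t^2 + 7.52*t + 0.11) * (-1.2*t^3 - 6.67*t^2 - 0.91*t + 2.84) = -5.604*t^5 - 40.1729*t^4 - 54.5401*t^3 + 5.6859*t^2 + 21.2567*t + 0.3124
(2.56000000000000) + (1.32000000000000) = 3.88000000000000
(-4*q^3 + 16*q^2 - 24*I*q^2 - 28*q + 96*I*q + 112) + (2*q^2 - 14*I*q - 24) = -4*q^3 + 18*q^2 - 24*I*q^2 - 28*q + 82*I*q + 88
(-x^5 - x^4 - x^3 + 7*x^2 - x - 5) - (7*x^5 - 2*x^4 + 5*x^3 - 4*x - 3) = -8*x^5 + x^4 - 6*x^3 + 7*x^2 + 3*x - 2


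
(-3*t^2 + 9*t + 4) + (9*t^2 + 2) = 6*t^2 + 9*t + 6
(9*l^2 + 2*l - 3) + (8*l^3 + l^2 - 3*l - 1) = 8*l^3 + 10*l^2 - l - 4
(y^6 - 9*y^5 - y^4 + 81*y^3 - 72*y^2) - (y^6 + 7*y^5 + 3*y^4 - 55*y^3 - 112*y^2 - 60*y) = -16*y^5 - 4*y^4 + 136*y^3 + 40*y^2 + 60*y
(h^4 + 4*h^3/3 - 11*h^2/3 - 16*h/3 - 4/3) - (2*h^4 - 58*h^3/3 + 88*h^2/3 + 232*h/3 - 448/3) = -h^4 + 62*h^3/3 - 33*h^2 - 248*h/3 + 148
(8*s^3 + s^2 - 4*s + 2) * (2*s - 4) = 16*s^4 - 30*s^3 - 12*s^2 + 20*s - 8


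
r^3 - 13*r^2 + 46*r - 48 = (r - 8)*(r - 3)*(r - 2)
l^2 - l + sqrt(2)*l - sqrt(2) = (l - 1)*(l + sqrt(2))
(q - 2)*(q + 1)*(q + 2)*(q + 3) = q^4 + 4*q^3 - q^2 - 16*q - 12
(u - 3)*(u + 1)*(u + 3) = u^3 + u^2 - 9*u - 9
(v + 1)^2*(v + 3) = v^3 + 5*v^2 + 7*v + 3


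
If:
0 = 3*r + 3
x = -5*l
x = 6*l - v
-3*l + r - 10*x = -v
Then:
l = 1/58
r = -1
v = 11/58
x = -5/58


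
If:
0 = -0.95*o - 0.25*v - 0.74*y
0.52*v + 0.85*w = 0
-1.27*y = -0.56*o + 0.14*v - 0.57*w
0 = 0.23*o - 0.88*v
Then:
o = 0.00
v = 0.00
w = 0.00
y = 0.00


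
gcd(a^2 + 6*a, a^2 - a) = a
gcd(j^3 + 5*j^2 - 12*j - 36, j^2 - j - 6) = j^2 - j - 6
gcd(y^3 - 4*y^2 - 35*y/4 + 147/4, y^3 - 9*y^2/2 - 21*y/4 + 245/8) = y^2 - 7*y + 49/4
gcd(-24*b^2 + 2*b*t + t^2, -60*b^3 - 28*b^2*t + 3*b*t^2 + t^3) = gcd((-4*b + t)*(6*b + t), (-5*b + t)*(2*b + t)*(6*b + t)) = 6*b + t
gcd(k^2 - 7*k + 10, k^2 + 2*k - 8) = k - 2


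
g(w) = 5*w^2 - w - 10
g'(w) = 10*w - 1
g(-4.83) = 111.47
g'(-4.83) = -49.30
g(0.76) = -7.87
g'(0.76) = 6.60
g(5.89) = 157.57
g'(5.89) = 57.90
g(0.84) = -7.31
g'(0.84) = 7.40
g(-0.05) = -9.94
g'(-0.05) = -1.50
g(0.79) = -7.67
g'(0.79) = 6.90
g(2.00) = 8.00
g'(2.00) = 19.00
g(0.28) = -9.89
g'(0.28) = 1.80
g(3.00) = 32.00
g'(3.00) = 29.00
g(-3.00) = 38.00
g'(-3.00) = -31.00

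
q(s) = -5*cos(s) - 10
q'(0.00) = 0.00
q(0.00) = -15.00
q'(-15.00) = -3.25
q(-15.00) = -6.20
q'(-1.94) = -4.66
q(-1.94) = -8.20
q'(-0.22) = -1.09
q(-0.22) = -14.88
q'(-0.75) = -3.41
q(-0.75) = -13.66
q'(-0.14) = -0.70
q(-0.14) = -14.95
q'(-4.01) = 3.82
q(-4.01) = -6.77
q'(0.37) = 1.81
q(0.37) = -14.66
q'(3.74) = -2.82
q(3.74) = -5.87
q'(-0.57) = -2.70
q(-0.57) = -14.21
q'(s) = 5*sin(s)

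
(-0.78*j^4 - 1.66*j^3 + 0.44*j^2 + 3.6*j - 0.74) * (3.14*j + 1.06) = -2.4492*j^5 - 6.0392*j^4 - 0.378*j^3 + 11.7704*j^2 + 1.4924*j - 0.7844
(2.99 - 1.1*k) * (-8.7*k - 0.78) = 9.57*k^2 - 25.155*k - 2.3322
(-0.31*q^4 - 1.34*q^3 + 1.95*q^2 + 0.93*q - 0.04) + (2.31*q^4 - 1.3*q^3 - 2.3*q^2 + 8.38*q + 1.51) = 2.0*q^4 - 2.64*q^3 - 0.35*q^2 + 9.31*q + 1.47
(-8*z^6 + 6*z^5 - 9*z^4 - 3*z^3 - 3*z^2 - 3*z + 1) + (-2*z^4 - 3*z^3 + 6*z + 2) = -8*z^6 + 6*z^5 - 11*z^4 - 6*z^3 - 3*z^2 + 3*z + 3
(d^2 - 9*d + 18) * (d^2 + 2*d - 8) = d^4 - 7*d^3 - 8*d^2 + 108*d - 144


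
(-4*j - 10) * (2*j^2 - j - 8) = -8*j^3 - 16*j^2 + 42*j + 80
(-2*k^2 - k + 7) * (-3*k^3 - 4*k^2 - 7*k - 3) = 6*k^5 + 11*k^4 - 3*k^3 - 15*k^2 - 46*k - 21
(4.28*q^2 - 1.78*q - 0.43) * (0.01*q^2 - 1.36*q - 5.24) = 0.0428*q^4 - 5.8386*q^3 - 20.0107*q^2 + 9.912*q + 2.2532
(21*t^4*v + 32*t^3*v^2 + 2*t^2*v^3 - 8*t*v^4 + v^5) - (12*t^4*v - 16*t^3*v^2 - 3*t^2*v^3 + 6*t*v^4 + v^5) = 9*t^4*v + 48*t^3*v^2 + 5*t^2*v^3 - 14*t*v^4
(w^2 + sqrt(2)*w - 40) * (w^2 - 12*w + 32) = w^4 - 12*w^3 + sqrt(2)*w^3 - 12*sqrt(2)*w^2 - 8*w^2 + 32*sqrt(2)*w + 480*w - 1280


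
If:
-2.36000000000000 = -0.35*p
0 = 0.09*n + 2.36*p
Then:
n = -176.81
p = 6.74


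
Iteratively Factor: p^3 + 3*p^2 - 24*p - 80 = (p + 4)*(p^2 - p - 20) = (p - 5)*(p + 4)*(p + 4)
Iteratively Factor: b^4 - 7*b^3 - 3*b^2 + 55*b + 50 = (b + 1)*(b^3 - 8*b^2 + 5*b + 50) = (b - 5)*(b + 1)*(b^2 - 3*b - 10) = (b - 5)*(b + 1)*(b + 2)*(b - 5)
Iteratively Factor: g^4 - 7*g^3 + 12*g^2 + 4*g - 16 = (g - 2)*(g^3 - 5*g^2 + 2*g + 8) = (g - 2)*(g + 1)*(g^2 - 6*g + 8) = (g - 2)^2*(g + 1)*(g - 4)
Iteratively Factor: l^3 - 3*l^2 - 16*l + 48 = (l - 4)*(l^2 + l - 12) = (l - 4)*(l + 4)*(l - 3)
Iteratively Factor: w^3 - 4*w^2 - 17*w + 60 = (w + 4)*(w^2 - 8*w + 15) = (w - 5)*(w + 4)*(w - 3)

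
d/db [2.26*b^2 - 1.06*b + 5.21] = 4.52*b - 1.06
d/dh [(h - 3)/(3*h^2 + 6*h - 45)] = -1/(3*h^2 + 30*h + 75)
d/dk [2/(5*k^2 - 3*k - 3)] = 2*(3 - 10*k)/(-5*k^2 + 3*k + 3)^2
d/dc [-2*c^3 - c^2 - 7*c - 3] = -6*c^2 - 2*c - 7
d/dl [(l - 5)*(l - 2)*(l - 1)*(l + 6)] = 4*l^3 - 6*l^2 - 62*l + 92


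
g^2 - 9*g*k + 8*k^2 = (g - 8*k)*(g - k)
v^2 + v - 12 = (v - 3)*(v + 4)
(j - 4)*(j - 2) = j^2 - 6*j + 8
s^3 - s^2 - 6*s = s*(s - 3)*(s + 2)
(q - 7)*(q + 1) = q^2 - 6*q - 7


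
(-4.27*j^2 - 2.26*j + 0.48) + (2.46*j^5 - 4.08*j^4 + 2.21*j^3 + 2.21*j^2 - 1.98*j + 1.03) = 2.46*j^5 - 4.08*j^4 + 2.21*j^3 - 2.06*j^2 - 4.24*j + 1.51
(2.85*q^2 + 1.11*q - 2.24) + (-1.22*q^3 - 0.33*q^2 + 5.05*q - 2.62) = -1.22*q^3 + 2.52*q^2 + 6.16*q - 4.86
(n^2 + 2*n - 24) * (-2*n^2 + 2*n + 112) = -2*n^4 - 2*n^3 + 164*n^2 + 176*n - 2688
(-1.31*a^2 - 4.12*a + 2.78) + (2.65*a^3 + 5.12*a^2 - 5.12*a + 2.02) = 2.65*a^3 + 3.81*a^2 - 9.24*a + 4.8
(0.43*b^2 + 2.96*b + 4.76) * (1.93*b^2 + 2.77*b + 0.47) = 0.8299*b^4 + 6.9039*b^3 + 17.5881*b^2 + 14.5764*b + 2.2372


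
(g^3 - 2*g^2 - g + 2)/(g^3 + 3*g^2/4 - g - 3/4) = 4*(g - 2)/(4*g + 3)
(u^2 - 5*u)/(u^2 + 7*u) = (u - 5)/(u + 7)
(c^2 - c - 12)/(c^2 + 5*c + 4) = (c^2 - c - 12)/(c^2 + 5*c + 4)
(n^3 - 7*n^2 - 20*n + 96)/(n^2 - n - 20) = (n^2 - 11*n + 24)/(n - 5)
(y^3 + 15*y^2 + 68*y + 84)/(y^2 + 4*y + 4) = (y^2 + 13*y + 42)/(y + 2)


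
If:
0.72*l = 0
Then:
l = 0.00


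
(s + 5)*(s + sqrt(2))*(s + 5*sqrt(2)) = s^3 + 5*s^2 + 6*sqrt(2)*s^2 + 10*s + 30*sqrt(2)*s + 50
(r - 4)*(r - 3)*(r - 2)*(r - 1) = r^4 - 10*r^3 + 35*r^2 - 50*r + 24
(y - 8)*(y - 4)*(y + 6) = y^3 - 6*y^2 - 40*y + 192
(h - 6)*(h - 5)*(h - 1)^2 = h^4 - 13*h^3 + 53*h^2 - 71*h + 30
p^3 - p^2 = p^2*(p - 1)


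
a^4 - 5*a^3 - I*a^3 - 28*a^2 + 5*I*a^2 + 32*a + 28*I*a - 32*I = (a - 8)*(a - 1)*(a + 4)*(a - I)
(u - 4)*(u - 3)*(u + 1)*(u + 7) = u^4 + u^3 - 37*u^2 + 47*u + 84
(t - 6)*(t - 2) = t^2 - 8*t + 12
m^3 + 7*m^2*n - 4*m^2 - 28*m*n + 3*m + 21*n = (m - 3)*(m - 1)*(m + 7*n)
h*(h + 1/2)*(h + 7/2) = h^3 + 4*h^2 + 7*h/4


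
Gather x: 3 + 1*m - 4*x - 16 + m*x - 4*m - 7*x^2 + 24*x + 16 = -3*m - 7*x^2 + x*(m + 20) + 3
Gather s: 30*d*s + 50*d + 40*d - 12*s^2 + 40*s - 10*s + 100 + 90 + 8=90*d - 12*s^2 + s*(30*d + 30) + 198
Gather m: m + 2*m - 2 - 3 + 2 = 3*m - 3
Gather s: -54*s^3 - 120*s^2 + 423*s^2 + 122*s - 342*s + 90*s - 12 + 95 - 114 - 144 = -54*s^3 + 303*s^2 - 130*s - 175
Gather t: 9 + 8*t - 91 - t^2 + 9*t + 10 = -t^2 + 17*t - 72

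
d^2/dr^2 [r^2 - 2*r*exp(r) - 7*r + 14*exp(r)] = -2*r*exp(r) + 10*exp(r) + 2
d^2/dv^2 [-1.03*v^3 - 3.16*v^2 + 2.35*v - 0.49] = -6.18*v - 6.32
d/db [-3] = 0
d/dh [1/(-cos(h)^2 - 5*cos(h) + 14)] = -(2*cos(h) + 5)*sin(h)/(cos(h)^2 + 5*cos(h) - 14)^2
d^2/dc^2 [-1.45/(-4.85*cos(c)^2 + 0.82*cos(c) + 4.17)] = (136.4305*(1 - cos(c)^2)^2 - 17.29995*cos(c)^3 + 186.49233*cos(c)^2 + 29.64177*cos(c) - 197.03151)/(-4.85*cos(c)^2 + 0.82*cos(c) + 4.17)^3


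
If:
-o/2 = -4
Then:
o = 8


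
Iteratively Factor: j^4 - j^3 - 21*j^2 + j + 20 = (j - 5)*(j^3 + 4*j^2 - j - 4) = (j - 5)*(j + 1)*(j^2 + 3*j - 4) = (j - 5)*(j - 1)*(j + 1)*(j + 4)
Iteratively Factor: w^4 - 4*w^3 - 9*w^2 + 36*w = (w + 3)*(w^3 - 7*w^2 + 12*w) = (w - 4)*(w + 3)*(w^2 - 3*w) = w*(w - 4)*(w + 3)*(w - 3)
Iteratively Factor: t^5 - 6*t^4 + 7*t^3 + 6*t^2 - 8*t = (t)*(t^4 - 6*t^3 + 7*t^2 + 6*t - 8) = t*(t + 1)*(t^3 - 7*t^2 + 14*t - 8) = t*(t - 1)*(t + 1)*(t^2 - 6*t + 8) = t*(t - 4)*(t - 1)*(t + 1)*(t - 2)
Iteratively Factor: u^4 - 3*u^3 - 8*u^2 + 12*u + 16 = (u - 4)*(u^3 + u^2 - 4*u - 4) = (u - 4)*(u + 2)*(u^2 - u - 2) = (u - 4)*(u + 1)*(u + 2)*(u - 2)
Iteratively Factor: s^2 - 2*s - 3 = (s - 3)*(s + 1)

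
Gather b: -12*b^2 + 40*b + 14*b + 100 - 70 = -12*b^2 + 54*b + 30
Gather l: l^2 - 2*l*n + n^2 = l^2 - 2*l*n + n^2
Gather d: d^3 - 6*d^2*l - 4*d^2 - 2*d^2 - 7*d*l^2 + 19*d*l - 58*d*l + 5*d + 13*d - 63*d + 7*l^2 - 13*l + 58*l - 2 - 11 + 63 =d^3 + d^2*(-6*l - 6) + d*(-7*l^2 - 39*l - 45) + 7*l^2 + 45*l + 50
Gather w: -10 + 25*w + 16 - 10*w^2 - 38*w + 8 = -10*w^2 - 13*w + 14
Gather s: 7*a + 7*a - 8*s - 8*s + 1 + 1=14*a - 16*s + 2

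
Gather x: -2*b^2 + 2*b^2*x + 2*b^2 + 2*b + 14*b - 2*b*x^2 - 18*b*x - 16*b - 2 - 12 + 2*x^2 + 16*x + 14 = x^2*(2 - 2*b) + x*(2*b^2 - 18*b + 16)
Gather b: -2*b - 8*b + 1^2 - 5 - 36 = -10*b - 40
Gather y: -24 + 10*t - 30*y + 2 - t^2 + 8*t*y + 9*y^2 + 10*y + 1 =-t^2 + 10*t + 9*y^2 + y*(8*t - 20) - 21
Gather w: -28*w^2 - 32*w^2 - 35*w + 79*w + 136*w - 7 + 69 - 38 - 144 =-60*w^2 + 180*w - 120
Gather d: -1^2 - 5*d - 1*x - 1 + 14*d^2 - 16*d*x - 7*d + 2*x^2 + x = 14*d^2 + d*(-16*x - 12) + 2*x^2 - 2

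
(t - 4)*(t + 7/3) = t^2 - 5*t/3 - 28/3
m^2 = m^2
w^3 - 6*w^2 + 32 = (w - 4)^2*(w + 2)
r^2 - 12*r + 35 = (r - 7)*(r - 5)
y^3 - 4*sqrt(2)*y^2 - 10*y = y*(y - 5*sqrt(2))*(y + sqrt(2))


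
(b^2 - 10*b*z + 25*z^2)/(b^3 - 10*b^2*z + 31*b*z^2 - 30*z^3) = (b - 5*z)/(b^2 - 5*b*z + 6*z^2)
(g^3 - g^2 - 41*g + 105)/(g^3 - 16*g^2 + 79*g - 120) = (g + 7)/(g - 8)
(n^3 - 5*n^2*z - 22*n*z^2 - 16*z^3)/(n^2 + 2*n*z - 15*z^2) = (n^3 - 5*n^2*z - 22*n*z^2 - 16*z^3)/(n^2 + 2*n*z - 15*z^2)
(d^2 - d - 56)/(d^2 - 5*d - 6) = (-d^2 + d + 56)/(-d^2 + 5*d + 6)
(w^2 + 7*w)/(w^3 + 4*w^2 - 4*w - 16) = w*(w + 7)/(w^3 + 4*w^2 - 4*w - 16)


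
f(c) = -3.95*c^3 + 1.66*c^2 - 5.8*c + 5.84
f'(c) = -11.85*c^2 + 3.32*c - 5.8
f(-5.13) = 612.55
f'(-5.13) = -334.69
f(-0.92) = 15.66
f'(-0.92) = -18.88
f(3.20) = -125.16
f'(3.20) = -116.52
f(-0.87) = 14.74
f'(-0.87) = -17.66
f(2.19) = -40.39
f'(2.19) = -55.36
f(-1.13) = 20.21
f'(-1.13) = -24.68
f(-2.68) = 109.34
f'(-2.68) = -99.81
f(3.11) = -114.96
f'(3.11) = -110.09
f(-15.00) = 13797.59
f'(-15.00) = -2721.85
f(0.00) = 5.84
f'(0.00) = -5.80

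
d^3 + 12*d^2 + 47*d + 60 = (d + 3)*(d + 4)*(d + 5)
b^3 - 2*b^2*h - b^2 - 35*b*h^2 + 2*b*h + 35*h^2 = (b - 1)*(b - 7*h)*(b + 5*h)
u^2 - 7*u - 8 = (u - 8)*(u + 1)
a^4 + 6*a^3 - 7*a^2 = a^2*(a - 1)*(a + 7)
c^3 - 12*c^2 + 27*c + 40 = (c - 8)*(c - 5)*(c + 1)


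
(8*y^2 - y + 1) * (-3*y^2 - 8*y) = -24*y^4 - 61*y^3 + 5*y^2 - 8*y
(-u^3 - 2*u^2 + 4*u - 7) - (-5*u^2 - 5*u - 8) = -u^3 + 3*u^2 + 9*u + 1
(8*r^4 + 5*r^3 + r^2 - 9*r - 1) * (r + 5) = 8*r^5 + 45*r^4 + 26*r^3 - 4*r^2 - 46*r - 5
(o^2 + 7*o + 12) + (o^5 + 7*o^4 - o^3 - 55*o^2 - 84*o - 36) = o^5 + 7*o^4 - o^3 - 54*o^2 - 77*o - 24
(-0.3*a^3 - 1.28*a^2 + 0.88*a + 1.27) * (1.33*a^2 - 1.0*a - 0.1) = -0.399*a^5 - 1.4024*a^4 + 2.4804*a^3 + 0.9371*a^2 - 1.358*a - 0.127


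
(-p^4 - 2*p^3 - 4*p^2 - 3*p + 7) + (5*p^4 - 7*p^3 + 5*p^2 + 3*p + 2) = 4*p^4 - 9*p^3 + p^2 + 9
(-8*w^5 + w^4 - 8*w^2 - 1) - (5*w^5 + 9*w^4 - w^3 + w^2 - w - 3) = -13*w^5 - 8*w^4 + w^3 - 9*w^2 + w + 2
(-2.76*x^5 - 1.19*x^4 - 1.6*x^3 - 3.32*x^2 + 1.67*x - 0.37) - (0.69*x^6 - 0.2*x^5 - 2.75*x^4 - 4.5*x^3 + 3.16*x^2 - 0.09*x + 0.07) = -0.69*x^6 - 2.56*x^5 + 1.56*x^4 + 2.9*x^3 - 6.48*x^2 + 1.76*x - 0.44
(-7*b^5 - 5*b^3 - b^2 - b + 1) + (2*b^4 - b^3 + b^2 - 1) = -7*b^5 + 2*b^4 - 6*b^3 - b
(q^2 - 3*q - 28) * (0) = 0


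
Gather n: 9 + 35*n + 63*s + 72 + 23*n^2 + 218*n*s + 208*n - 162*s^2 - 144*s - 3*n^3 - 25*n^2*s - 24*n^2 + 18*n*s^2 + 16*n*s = -3*n^3 + n^2*(-25*s - 1) + n*(18*s^2 + 234*s + 243) - 162*s^2 - 81*s + 81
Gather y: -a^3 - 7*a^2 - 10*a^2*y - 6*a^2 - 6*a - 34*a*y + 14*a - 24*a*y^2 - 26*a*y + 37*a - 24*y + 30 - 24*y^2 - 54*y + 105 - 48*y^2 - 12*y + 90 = -a^3 - 13*a^2 + 45*a + y^2*(-24*a - 72) + y*(-10*a^2 - 60*a - 90) + 225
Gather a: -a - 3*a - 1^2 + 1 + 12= 12 - 4*a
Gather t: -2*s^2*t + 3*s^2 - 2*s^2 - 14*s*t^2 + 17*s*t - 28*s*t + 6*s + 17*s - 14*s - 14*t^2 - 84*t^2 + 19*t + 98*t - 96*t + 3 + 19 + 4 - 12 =s^2 + 9*s + t^2*(-14*s - 98) + t*(-2*s^2 - 11*s + 21) + 14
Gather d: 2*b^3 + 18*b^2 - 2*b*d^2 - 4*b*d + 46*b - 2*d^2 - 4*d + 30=2*b^3 + 18*b^2 + 46*b + d^2*(-2*b - 2) + d*(-4*b - 4) + 30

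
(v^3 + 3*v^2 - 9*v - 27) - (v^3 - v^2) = 4*v^2 - 9*v - 27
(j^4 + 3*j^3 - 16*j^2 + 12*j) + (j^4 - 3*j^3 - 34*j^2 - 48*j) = 2*j^4 - 50*j^2 - 36*j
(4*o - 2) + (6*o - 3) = 10*o - 5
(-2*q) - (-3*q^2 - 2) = 3*q^2 - 2*q + 2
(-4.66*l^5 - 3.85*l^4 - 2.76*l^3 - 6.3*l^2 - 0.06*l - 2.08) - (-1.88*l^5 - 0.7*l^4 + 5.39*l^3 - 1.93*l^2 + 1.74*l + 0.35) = -2.78*l^5 - 3.15*l^4 - 8.15*l^3 - 4.37*l^2 - 1.8*l - 2.43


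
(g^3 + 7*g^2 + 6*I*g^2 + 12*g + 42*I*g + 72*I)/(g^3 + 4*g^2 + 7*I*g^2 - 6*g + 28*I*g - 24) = (g + 3)/(g + I)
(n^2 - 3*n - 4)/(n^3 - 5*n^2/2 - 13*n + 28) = 2*(n + 1)/(2*n^2 + 3*n - 14)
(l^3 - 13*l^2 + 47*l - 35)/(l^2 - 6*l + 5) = l - 7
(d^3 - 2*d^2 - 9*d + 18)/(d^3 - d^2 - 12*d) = (d^2 - 5*d + 6)/(d*(d - 4))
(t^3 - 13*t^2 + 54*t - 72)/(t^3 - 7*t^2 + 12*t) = (t - 6)/t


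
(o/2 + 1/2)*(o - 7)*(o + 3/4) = o^3/2 - 21*o^2/8 - 23*o/4 - 21/8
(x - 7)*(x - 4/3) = x^2 - 25*x/3 + 28/3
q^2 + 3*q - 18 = (q - 3)*(q + 6)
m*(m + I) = m^2 + I*m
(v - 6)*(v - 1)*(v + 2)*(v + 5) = v^4 - 33*v^2 - 28*v + 60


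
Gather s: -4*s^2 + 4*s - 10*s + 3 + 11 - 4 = -4*s^2 - 6*s + 10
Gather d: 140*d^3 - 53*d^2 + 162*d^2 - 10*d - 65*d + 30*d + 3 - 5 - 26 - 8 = 140*d^3 + 109*d^2 - 45*d - 36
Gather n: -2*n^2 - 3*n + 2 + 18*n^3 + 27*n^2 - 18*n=18*n^3 + 25*n^2 - 21*n + 2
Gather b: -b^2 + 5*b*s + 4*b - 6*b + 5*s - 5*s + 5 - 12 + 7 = -b^2 + b*(5*s - 2)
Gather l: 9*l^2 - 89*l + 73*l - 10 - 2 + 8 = 9*l^2 - 16*l - 4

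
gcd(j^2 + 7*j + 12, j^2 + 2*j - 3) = j + 3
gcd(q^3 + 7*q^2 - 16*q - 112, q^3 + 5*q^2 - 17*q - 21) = q + 7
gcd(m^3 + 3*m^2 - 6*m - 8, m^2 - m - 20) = m + 4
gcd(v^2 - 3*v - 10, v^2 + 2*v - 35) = v - 5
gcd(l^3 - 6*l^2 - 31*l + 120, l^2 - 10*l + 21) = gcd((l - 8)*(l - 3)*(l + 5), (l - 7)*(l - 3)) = l - 3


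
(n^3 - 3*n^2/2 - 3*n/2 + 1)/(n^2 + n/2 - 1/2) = n - 2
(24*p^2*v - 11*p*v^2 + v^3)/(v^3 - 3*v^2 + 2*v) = (24*p^2 - 11*p*v + v^2)/(v^2 - 3*v + 2)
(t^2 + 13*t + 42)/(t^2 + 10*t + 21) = (t + 6)/(t + 3)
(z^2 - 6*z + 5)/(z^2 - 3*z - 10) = (z - 1)/(z + 2)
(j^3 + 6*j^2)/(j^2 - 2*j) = j*(j + 6)/(j - 2)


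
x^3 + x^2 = x^2*(x + 1)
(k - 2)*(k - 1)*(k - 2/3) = k^3 - 11*k^2/3 + 4*k - 4/3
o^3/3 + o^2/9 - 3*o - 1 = (o/3 + 1)*(o - 3)*(o + 1/3)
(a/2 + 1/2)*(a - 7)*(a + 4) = a^3/2 - a^2 - 31*a/2 - 14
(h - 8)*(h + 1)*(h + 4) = h^3 - 3*h^2 - 36*h - 32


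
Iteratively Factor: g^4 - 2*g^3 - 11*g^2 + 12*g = (g - 1)*(g^3 - g^2 - 12*g) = g*(g - 1)*(g^2 - g - 12) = g*(g - 4)*(g - 1)*(g + 3)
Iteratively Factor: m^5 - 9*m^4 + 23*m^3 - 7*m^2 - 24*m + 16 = (m - 4)*(m^4 - 5*m^3 + 3*m^2 + 5*m - 4) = (m - 4)^2*(m^3 - m^2 - m + 1) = (m - 4)^2*(m - 1)*(m^2 - 1) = (m - 4)^2*(m - 1)^2*(m + 1)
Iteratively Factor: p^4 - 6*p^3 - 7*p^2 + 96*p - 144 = (p - 3)*(p^3 - 3*p^2 - 16*p + 48) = (p - 3)*(p + 4)*(p^2 - 7*p + 12) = (p - 3)^2*(p + 4)*(p - 4)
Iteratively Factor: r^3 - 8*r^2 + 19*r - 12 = (r - 3)*(r^2 - 5*r + 4) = (r - 4)*(r - 3)*(r - 1)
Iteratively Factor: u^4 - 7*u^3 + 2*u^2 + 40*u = (u - 5)*(u^3 - 2*u^2 - 8*u) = (u - 5)*(u - 4)*(u^2 + 2*u) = u*(u - 5)*(u - 4)*(u + 2)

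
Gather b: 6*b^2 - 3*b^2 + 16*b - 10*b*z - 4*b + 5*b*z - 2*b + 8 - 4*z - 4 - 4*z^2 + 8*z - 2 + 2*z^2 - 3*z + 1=3*b^2 + b*(10 - 5*z) - 2*z^2 + z + 3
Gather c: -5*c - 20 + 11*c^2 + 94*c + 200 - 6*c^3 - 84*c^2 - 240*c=-6*c^3 - 73*c^2 - 151*c + 180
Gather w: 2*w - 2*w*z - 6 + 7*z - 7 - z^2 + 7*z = w*(2 - 2*z) - z^2 + 14*z - 13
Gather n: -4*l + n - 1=-4*l + n - 1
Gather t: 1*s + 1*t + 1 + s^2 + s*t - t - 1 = s^2 + s*t + s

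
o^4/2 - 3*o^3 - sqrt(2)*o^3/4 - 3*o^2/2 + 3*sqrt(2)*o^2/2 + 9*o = o*(o/2 + sqrt(2)/2)*(o - 6)*(o - 3*sqrt(2)/2)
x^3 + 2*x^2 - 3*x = x*(x - 1)*(x + 3)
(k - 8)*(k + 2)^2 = k^3 - 4*k^2 - 28*k - 32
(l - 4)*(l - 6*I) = l^2 - 4*l - 6*I*l + 24*I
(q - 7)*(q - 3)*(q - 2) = q^3 - 12*q^2 + 41*q - 42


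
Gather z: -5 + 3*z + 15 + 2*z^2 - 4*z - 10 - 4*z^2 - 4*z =-2*z^2 - 5*z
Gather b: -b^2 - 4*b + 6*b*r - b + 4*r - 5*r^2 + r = -b^2 + b*(6*r - 5) - 5*r^2 + 5*r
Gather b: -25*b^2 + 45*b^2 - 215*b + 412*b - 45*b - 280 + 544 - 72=20*b^2 + 152*b + 192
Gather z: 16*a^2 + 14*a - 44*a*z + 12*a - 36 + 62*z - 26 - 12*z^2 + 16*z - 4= 16*a^2 + 26*a - 12*z^2 + z*(78 - 44*a) - 66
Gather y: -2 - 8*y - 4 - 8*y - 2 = -16*y - 8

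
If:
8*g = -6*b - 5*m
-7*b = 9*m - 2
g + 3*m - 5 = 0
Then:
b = -322/187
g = 59/187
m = 292/187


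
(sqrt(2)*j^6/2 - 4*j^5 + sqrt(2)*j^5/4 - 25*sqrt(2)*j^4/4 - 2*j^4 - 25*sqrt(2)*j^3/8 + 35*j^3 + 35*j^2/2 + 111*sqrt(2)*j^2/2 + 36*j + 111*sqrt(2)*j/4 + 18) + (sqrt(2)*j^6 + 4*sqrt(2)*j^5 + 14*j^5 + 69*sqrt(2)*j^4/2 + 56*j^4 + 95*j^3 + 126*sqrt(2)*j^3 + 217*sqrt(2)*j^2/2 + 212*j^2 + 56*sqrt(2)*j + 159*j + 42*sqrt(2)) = 3*sqrt(2)*j^6/2 + 17*sqrt(2)*j^5/4 + 10*j^5 + 113*sqrt(2)*j^4/4 + 54*j^4 + 130*j^3 + 983*sqrt(2)*j^3/8 + 459*j^2/2 + 164*sqrt(2)*j^2 + 335*sqrt(2)*j/4 + 195*j + 18 + 42*sqrt(2)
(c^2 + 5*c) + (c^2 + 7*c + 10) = 2*c^2 + 12*c + 10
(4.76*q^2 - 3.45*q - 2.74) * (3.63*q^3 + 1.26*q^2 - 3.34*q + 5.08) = 17.2788*q^5 - 6.5259*q^4 - 30.1916*q^3 + 32.2514*q^2 - 8.3744*q - 13.9192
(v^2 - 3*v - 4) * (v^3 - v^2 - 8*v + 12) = v^5 - 4*v^4 - 9*v^3 + 40*v^2 - 4*v - 48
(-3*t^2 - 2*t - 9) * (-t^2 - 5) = 3*t^4 + 2*t^3 + 24*t^2 + 10*t + 45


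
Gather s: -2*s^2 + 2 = 2 - 2*s^2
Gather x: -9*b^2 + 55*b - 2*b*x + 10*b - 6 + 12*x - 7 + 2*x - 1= -9*b^2 + 65*b + x*(14 - 2*b) - 14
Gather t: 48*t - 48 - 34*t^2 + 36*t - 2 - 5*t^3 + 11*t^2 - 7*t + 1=-5*t^3 - 23*t^2 + 77*t - 49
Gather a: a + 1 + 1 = a + 2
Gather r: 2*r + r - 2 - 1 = 3*r - 3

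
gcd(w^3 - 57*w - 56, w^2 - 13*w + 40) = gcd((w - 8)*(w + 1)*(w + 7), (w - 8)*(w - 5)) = w - 8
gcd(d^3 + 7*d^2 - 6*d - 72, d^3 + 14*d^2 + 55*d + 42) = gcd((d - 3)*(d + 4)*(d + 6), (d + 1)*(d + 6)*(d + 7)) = d + 6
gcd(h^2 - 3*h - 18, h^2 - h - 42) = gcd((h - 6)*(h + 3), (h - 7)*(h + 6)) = 1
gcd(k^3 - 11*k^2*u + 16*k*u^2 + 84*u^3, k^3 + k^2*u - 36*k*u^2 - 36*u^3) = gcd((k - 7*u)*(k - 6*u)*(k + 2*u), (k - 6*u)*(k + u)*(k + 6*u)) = -k + 6*u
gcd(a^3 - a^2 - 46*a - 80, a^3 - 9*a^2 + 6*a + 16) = a - 8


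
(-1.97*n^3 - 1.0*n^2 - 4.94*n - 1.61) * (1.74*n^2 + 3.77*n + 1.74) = -3.4278*n^5 - 9.1669*n^4 - 15.7934*n^3 - 23.1652*n^2 - 14.6653*n - 2.8014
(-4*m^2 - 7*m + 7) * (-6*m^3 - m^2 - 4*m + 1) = 24*m^5 + 46*m^4 - 19*m^3 + 17*m^2 - 35*m + 7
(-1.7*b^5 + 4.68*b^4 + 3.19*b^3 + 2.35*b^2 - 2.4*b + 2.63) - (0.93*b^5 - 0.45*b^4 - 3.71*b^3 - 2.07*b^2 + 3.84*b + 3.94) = -2.63*b^5 + 5.13*b^4 + 6.9*b^3 + 4.42*b^2 - 6.24*b - 1.31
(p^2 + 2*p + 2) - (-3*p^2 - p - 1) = 4*p^2 + 3*p + 3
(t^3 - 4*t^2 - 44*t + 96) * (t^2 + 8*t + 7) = t^5 + 4*t^4 - 69*t^3 - 284*t^2 + 460*t + 672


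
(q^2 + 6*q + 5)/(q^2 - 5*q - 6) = (q + 5)/(q - 6)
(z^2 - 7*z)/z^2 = (z - 7)/z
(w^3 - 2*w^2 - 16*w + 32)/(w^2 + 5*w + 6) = (w^3 - 2*w^2 - 16*w + 32)/(w^2 + 5*w + 6)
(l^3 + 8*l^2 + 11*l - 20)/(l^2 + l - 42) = (l^3 + 8*l^2 + 11*l - 20)/(l^2 + l - 42)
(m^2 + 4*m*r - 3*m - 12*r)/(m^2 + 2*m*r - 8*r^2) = (3 - m)/(-m + 2*r)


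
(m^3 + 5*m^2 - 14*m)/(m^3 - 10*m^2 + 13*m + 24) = m*(m^2 + 5*m - 14)/(m^3 - 10*m^2 + 13*m + 24)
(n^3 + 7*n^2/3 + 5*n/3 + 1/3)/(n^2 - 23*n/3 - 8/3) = (n^2 + 2*n + 1)/(n - 8)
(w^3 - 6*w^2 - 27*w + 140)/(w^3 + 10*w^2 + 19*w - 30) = (w^2 - 11*w + 28)/(w^2 + 5*w - 6)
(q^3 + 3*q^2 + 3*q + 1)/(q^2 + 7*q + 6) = (q^2 + 2*q + 1)/(q + 6)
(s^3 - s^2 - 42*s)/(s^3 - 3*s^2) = (s^2 - s - 42)/(s*(s - 3))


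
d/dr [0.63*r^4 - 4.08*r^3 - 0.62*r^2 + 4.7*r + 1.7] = 2.52*r^3 - 12.24*r^2 - 1.24*r + 4.7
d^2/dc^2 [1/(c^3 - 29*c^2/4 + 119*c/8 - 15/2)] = 16*(2*(29 - 12*c)*(8*c^3 - 58*c^2 + 119*c - 60) + (24*c^2 - 116*c + 119)^2)/(8*c^3 - 58*c^2 + 119*c - 60)^3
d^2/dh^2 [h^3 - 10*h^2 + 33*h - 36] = 6*h - 20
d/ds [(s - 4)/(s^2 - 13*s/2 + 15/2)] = 2*(-2*s^2 + 16*s - 37)/(4*s^4 - 52*s^3 + 229*s^2 - 390*s + 225)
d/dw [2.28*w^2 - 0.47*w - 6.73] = 4.56*w - 0.47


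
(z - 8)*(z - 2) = z^2 - 10*z + 16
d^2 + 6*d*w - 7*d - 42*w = (d - 7)*(d + 6*w)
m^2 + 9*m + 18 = (m + 3)*(m + 6)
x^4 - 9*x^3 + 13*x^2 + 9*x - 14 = (x - 7)*(x - 2)*(x - 1)*(x + 1)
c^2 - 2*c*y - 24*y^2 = (c - 6*y)*(c + 4*y)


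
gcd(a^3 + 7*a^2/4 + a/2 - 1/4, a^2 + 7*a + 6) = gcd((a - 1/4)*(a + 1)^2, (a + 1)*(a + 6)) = a + 1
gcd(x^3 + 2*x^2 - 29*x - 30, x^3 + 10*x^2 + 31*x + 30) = 1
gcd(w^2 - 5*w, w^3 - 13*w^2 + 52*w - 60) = w - 5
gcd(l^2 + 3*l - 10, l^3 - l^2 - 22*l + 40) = l^2 + 3*l - 10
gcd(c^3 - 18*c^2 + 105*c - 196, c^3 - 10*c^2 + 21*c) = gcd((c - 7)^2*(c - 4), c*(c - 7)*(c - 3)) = c - 7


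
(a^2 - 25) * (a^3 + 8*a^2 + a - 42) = a^5 + 8*a^4 - 24*a^3 - 242*a^2 - 25*a + 1050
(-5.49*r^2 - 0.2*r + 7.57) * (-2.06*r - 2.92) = 11.3094*r^3 + 16.4428*r^2 - 15.0102*r - 22.1044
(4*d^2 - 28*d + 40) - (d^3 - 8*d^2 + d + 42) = -d^3 + 12*d^2 - 29*d - 2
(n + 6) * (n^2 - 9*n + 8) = n^3 - 3*n^2 - 46*n + 48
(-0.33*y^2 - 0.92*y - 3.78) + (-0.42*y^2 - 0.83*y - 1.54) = -0.75*y^2 - 1.75*y - 5.32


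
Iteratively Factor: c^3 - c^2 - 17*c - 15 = (c + 1)*(c^2 - 2*c - 15) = (c - 5)*(c + 1)*(c + 3)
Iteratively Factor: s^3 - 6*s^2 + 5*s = (s - 5)*(s^2 - s) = (s - 5)*(s - 1)*(s)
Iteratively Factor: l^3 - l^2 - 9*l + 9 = (l - 3)*(l^2 + 2*l - 3) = (l - 3)*(l - 1)*(l + 3)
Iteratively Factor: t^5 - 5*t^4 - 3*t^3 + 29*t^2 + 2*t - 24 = (t - 3)*(t^4 - 2*t^3 - 9*t^2 + 2*t + 8) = (t - 3)*(t + 1)*(t^3 - 3*t^2 - 6*t + 8) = (t - 3)*(t - 1)*(t + 1)*(t^2 - 2*t - 8) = (t - 3)*(t - 1)*(t + 1)*(t + 2)*(t - 4)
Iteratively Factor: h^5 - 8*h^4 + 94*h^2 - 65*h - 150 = (h + 1)*(h^4 - 9*h^3 + 9*h^2 + 85*h - 150) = (h - 5)*(h + 1)*(h^3 - 4*h^2 - 11*h + 30) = (h - 5)*(h - 2)*(h + 1)*(h^2 - 2*h - 15) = (h - 5)*(h - 2)*(h + 1)*(h + 3)*(h - 5)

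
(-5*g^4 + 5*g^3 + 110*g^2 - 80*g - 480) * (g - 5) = -5*g^5 + 30*g^4 + 85*g^3 - 630*g^2 - 80*g + 2400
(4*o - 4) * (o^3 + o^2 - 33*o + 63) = 4*o^4 - 136*o^2 + 384*o - 252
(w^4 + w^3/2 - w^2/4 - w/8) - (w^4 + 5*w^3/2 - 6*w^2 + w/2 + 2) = -2*w^3 + 23*w^2/4 - 5*w/8 - 2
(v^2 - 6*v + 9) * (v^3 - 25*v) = v^5 - 6*v^4 - 16*v^3 + 150*v^2 - 225*v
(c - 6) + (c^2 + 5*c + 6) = c^2 + 6*c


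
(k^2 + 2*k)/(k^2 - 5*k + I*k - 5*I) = k*(k + 2)/(k^2 + k*(-5 + I) - 5*I)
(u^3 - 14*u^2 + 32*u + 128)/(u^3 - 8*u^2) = 1 - 6/u - 16/u^2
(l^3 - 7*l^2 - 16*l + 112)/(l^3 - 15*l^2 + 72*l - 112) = (l + 4)/(l - 4)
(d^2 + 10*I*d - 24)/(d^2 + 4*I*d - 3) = (d^2 + 10*I*d - 24)/(d^2 + 4*I*d - 3)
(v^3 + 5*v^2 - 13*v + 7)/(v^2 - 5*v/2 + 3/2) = 2*(v^2 + 6*v - 7)/(2*v - 3)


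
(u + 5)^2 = u^2 + 10*u + 25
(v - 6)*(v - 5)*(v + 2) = v^3 - 9*v^2 + 8*v + 60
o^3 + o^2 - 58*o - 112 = (o - 8)*(o + 2)*(o + 7)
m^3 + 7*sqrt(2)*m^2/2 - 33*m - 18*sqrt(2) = (m - 3*sqrt(2))*(m + sqrt(2)/2)*(m + 6*sqrt(2))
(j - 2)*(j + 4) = j^2 + 2*j - 8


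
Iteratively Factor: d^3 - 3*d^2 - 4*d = (d - 4)*(d^2 + d) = d*(d - 4)*(d + 1)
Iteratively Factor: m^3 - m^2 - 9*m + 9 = (m + 3)*(m^2 - 4*m + 3) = (m - 3)*(m + 3)*(m - 1)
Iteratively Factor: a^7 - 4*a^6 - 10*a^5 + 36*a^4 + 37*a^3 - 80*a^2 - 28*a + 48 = (a + 2)*(a^6 - 6*a^5 + 2*a^4 + 32*a^3 - 27*a^2 - 26*a + 24) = (a - 1)*(a + 2)*(a^5 - 5*a^4 - 3*a^3 + 29*a^2 + 2*a - 24) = (a - 1)*(a + 1)*(a + 2)*(a^4 - 6*a^3 + 3*a^2 + 26*a - 24) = (a - 3)*(a - 1)*(a + 1)*(a + 2)*(a^3 - 3*a^2 - 6*a + 8) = (a - 3)*(a - 1)*(a + 1)*(a + 2)^2*(a^2 - 5*a + 4) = (a - 4)*(a - 3)*(a - 1)*(a + 1)*(a + 2)^2*(a - 1)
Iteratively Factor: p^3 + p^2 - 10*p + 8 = (p - 2)*(p^2 + 3*p - 4) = (p - 2)*(p + 4)*(p - 1)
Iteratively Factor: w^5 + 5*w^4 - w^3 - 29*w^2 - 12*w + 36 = (w + 2)*(w^4 + 3*w^3 - 7*w^2 - 15*w + 18) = (w - 1)*(w + 2)*(w^3 + 4*w^2 - 3*w - 18) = (w - 2)*(w - 1)*(w + 2)*(w^2 + 6*w + 9) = (w - 2)*(w - 1)*(w + 2)*(w + 3)*(w + 3)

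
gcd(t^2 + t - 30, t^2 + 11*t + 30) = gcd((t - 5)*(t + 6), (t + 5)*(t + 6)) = t + 6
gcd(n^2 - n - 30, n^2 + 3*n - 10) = n + 5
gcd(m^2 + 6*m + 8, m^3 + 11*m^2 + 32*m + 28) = m + 2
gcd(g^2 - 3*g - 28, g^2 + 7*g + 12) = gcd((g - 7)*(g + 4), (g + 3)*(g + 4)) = g + 4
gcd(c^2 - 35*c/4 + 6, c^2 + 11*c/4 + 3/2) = 1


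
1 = 1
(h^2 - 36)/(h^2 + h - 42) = (h + 6)/(h + 7)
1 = 1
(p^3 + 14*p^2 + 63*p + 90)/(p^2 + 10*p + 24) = (p^2 + 8*p + 15)/(p + 4)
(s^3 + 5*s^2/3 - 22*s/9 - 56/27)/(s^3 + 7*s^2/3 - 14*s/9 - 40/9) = (9*s^2 + 27*s + 14)/(3*(3*s^2 + 11*s + 10))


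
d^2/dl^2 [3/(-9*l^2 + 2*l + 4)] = 6*(-81*l^2 + 18*l + 4*(9*l - 1)^2 + 36)/(-9*l^2 + 2*l + 4)^3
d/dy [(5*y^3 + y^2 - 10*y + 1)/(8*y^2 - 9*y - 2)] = (40*y^4 - 90*y^3 + 41*y^2 - 20*y + 29)/(64*y^4 - 144*y^3 + 49*y^2 + 36*y + 4)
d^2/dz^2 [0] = 0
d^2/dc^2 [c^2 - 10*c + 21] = 2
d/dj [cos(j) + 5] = -sin(j)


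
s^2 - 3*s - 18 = (s - 6)*(s + 3)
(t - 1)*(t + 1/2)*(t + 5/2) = t^3 + 2*t^2 - 7*t/4 - 5/4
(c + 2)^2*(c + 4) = c^3 + 8*c^2 + 20*c + 16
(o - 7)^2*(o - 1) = o^3 - 15*o^2 + 63*o - 49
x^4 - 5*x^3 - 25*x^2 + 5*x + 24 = (x - 8)*(x - 1)*(x + 1)*(x + 3)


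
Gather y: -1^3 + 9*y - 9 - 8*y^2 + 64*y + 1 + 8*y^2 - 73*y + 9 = 0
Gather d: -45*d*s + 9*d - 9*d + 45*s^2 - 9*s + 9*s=-45*d*s + 45*s^2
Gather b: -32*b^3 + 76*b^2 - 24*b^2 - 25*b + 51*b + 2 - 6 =-32*b^3 + 52*b^2 + 26*b - 4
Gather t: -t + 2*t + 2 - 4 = t - 2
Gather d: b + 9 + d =b + d + 9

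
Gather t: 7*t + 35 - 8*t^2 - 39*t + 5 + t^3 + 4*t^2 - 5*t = t^3 - 4*t^2 - 37*t + 40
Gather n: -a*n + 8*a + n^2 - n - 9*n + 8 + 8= 8*a + n^2 + n*(-a - 10) + 16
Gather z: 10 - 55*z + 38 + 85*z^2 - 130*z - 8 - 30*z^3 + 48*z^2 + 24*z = -30*z^3 + 133*z^2 - 161*z + 40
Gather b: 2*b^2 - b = 2*b^2 - b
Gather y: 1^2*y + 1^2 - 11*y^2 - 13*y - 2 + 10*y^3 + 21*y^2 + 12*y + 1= 10*y^3 + 10*y^2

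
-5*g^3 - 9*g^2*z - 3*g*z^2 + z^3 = (-5*g + z)*(g + z)^2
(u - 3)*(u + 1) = u^2 - 2*u - 3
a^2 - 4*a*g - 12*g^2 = (a - 6*g)*(a + 2*g)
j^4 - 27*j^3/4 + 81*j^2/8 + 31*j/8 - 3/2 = (j - 4)*(j - 3)*(j - 1/4)*(j + 1/2)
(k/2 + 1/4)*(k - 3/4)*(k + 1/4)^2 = k^4/2 + k^3/8 - 7*k^2/32 - 13*k/128 - 3/256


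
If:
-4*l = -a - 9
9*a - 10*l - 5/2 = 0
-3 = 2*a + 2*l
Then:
No Solution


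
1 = 1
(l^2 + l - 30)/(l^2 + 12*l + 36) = (l - 5)/(l + 6)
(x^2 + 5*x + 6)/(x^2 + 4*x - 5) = (x^2 + 5*x + 6)/(x^2 + 4*x - 5)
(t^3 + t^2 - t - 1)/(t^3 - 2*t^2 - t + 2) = (t + 1)/(t - 2)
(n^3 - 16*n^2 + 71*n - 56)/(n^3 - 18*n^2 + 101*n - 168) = (n - 1)/(n - 3)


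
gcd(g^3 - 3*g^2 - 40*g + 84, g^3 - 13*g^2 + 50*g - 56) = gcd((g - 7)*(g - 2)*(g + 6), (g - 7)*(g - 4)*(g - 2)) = g^2 - 9*g + 14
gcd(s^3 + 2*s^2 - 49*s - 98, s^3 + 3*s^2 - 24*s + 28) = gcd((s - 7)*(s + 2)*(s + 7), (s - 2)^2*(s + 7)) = s + 7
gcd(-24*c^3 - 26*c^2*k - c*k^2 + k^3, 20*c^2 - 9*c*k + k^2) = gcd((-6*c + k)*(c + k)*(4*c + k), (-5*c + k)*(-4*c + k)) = 1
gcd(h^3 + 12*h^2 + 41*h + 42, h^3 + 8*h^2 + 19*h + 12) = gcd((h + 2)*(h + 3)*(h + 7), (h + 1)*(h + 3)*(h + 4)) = h + 3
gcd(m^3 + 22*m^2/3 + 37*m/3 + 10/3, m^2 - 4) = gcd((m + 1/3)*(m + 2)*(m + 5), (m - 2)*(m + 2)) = m + 2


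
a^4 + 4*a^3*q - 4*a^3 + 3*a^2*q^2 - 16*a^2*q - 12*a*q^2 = a*(a - 4)*(a + q)*(a + 3*q)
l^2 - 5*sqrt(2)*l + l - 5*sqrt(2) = (l + 1)*(l - 5*sqrt(2))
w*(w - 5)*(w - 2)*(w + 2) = w^4 - 5*w^3 - 4*w^2 + 20*w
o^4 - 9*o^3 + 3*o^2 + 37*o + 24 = (o - 8)*(o - 3)*(o + 1)^2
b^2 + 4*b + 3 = (b + 1)*(b + 3)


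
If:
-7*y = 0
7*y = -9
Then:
No Solution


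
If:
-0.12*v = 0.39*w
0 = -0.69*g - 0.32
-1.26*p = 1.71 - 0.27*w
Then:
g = -0.46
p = 0.214285714285714*w - 1.35714285714286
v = -3.25*w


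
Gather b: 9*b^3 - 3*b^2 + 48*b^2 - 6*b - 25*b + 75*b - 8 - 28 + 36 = 9*b^3 + 45*b^2 + 44*b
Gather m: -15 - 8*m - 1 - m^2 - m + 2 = -m^2 - 9*m - 14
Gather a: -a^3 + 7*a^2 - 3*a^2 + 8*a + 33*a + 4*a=-a^3 + 4*a^2 + 45*a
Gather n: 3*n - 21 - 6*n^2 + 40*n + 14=-6*n^2 + 43*n - 7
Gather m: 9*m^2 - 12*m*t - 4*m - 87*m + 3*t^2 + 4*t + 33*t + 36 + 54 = 9*m^2 + m*(-12*t - 91) + 3*t^2 + 37*t + 90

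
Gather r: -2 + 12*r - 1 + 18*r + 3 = 30*r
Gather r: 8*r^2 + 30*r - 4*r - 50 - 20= 8*r^2 + 26*r - 70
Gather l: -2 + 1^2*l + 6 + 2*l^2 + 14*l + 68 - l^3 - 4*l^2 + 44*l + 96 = -l^3 - 2*l^2 + 59*l + 168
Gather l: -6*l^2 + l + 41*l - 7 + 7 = -6*l^2 + 42*l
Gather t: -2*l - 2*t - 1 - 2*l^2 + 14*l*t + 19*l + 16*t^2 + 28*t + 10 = -2*l^2 + 17*l + 16*t^2 + t*(14*l + 26) + 9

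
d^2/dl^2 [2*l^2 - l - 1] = 4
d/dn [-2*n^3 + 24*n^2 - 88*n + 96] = -6*n^2 + 48*n - 88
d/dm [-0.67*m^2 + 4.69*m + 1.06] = 4.69 - 1.34*m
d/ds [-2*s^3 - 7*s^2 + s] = -6*s^2 - 14*s + 1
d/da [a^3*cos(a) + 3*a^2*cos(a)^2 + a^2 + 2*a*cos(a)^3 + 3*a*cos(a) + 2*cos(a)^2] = -a^3*sin(a) - 3*a^2*sin(2*a) + 3*a^2*cos(a) - 9*a*sin(a)/2 - 3*a*sin(3*a)/2 + 3*a*cos(2*a) + 5*a - 2*sin(2*a) + 9*cos(a)/2 + cos(3*a)/2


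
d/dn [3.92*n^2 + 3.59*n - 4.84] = 7.84*n + 3.59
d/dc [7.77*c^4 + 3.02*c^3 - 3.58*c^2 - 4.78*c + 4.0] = 31.08*c^3 + 9.06*c^2 - 7.16*c - 4.78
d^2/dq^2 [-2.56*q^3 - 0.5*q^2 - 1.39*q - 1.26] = -15.36*q - 1.0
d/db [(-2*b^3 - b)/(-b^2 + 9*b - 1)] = (2*b^4 - 36*b^3 + 5*b^2 + 1)/(b^4 - 18*b^3 + 83*b^2 - 18*b + 1)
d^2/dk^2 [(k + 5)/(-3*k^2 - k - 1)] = 2*(-(k + 5)*(6*k + 1)^2 + (9*k + 16)*(3*k^2 + k + 1))/(3*k^2 + k + 1)^3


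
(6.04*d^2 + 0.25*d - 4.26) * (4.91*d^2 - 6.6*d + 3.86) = 29.6564*d^4 - 38.6365*d^3 + 0.7478*d^2 + 29.081*d - 16.4436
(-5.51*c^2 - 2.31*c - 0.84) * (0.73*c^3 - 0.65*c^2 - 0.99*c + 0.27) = -4.0223*c^5 + 1.8952*c^4 + 6.3432*c^3 + 1.3452*c^2 + 0.2079*c - 0.2268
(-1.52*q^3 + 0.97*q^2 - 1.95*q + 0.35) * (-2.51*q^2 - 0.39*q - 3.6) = 3.8152*q^5 - 1.8419*q^4 + 9.9882*q^3 - 3.61*q^2 + 6.8835*q - 1.26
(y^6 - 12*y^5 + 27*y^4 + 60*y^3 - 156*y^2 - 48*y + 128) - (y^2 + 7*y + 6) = y^6 - 12*y^5 + 27*y^4 + 60*y^3 - 157*y^2 - 55*y + 122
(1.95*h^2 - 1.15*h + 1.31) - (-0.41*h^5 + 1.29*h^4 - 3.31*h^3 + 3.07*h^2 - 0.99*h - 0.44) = 0.41*h^5 - 1.29*h^4 + 3.31*h^3 - 1.12*h^2 - 0.16*h + 1.75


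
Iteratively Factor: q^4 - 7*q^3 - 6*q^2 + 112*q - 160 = (q - 4)*(q^3 - 3*q^2 - 18*q + 40) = (q - 4)*(q + 4)*(q^2 - 7*q + 10) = (q - 5)*(q - 4)*(q + 4)*(q - 2)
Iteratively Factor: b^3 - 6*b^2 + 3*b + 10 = (b - 5)*(b^2 - b - 2) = (b - 5)*(b + 1)*(b - 2)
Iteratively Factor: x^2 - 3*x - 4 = (x + 1)*(x - 4)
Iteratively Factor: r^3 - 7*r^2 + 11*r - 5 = (r - 5)*(r^2 - 2*r + 1) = (r - 5)*(r - 1)*(r - 1)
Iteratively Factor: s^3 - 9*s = (s - 3)*(s^2 + 3*s) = s*(s - 3)*(s + 3)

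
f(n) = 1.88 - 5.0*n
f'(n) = -5.00000000000000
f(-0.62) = 4.98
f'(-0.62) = -5.00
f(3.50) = -15.62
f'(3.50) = -5.00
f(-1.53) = 9.53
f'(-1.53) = -5.00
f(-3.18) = 17.78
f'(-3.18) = -5.00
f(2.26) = -9.42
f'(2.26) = -5.00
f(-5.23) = 28.03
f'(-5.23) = -5.00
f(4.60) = -21.12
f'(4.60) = -5.00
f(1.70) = -6.62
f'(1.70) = -5.00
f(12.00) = -58.12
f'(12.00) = -5.00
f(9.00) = -43.12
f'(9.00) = -5.00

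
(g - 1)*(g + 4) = g^2 + 3*g - 4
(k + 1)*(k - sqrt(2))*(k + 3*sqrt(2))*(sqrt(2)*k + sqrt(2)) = sqrt(2)*k^4 + 2*sqrt(2)*k^3 + 4*k^3 - 5*sqrt(2)*k^2 + 8*k^2 - 12*sqrt(2)*k + 4*k - 6*sqrt(2)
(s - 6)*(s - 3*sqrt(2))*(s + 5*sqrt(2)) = s^3 - 6*s^2 + 2*sqrt(2)*s^2 - 30*s - 12*sqrt(2)*s + 180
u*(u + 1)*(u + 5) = u^3 + 6*u^2 + 5*u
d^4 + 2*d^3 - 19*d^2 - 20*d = d*(d - 4)*(d + 1)*(d + 5)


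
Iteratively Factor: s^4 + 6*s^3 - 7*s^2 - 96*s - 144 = (s + 3)*(s^3 + 3*s^2 - 16*s - 48) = (s + 3)*(s + 4)*(s^2 - s - 12) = (s + 3)^2*(s + 4)*(s - 4)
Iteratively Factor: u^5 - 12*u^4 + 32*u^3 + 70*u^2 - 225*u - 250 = (u - 5)*(u^4 - 7*u^3 - 3*u^2 + 55*u + 50) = (u - 5)*(u + 1)*(u^3 - 8*u^2 + 5*u + 50) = (u - 5)^2*(u + 1)*(u^2 - 3*u - 10) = (u - 5)^3*(u + 1)*(u + 2)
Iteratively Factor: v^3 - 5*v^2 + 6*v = (v)*(v^2 - 5*v + 6) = v*(v - 2)*(v - 3)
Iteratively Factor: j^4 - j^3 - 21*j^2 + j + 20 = (j - 5)*(j^3 + 4*j^2 - j - 4) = (j - 5)*(j - 1)*(j^2 + 5*j + 4) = (j - 5)*(j - 1)*(j + 1)*(j + 4)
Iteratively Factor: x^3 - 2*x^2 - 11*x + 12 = (x + 3)*(x^2 - 5*x + 4) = (x - 4)*(x + 3)*(x - 1)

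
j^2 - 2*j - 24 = (j - 6)*(j + 4)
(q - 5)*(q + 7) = q^2 + 2*q - 35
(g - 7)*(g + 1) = g^2 - 6*g - 7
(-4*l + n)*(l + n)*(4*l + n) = -16*l^3 - 16*l^2*n + l*n^2 + n^3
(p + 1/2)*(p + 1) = p^2 + 3*p/2 + 1/2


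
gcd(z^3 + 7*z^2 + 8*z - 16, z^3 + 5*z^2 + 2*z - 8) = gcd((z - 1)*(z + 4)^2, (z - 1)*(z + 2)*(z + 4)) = z^2 + 3*z - 4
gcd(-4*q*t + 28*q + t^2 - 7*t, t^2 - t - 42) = t - 7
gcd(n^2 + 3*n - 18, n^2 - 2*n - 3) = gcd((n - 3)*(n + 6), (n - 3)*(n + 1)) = n - 3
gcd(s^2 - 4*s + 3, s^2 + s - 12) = s - 3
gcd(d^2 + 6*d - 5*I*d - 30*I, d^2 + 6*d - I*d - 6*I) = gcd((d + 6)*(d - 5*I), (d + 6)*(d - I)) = d + 6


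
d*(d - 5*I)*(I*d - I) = I*d^3 + 5*d^2 - I*d^2 - 5*d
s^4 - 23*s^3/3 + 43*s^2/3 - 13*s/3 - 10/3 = (s - 5)*(s - 2)*(s - 1)*(s + 1/3)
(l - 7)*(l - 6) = l^2 - 13*l + 42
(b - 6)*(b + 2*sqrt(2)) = b^2 - 6*b + 2*sqrt(2)*b - 12*sqrt(2)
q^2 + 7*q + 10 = (q + 2)*(q + 5)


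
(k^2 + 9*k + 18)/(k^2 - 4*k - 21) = (k + 6)/(k - 7)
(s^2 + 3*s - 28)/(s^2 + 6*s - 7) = (s - 4)/(s - 1)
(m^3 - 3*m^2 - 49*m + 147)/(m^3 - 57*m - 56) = (m^2 - 10*m + 21)/(m^2 - 7*m - 8)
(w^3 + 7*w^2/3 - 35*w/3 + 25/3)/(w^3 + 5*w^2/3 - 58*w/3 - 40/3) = (3*w^2 - 8*w + 5)/(3*w^2 - 10*w - 8)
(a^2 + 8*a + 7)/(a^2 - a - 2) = (a + 7)/(a - 2)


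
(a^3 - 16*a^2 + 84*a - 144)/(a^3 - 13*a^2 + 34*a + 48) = (a^2 - 10*a + 24)/(a^2 - 7*a - 8)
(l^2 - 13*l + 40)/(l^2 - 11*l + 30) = (l - 8)/(l - 6)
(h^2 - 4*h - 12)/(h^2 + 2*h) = (h - 6)/h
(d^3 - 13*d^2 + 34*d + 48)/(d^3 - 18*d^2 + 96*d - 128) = (d^2 - 5*d - 6)/(d^2 - 10*d + 16)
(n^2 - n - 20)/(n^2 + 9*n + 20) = (n - 5)/(n + 5)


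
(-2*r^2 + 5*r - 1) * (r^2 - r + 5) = -2*r^4 + 7*r^3 - 16*r^2 + 26*r - 5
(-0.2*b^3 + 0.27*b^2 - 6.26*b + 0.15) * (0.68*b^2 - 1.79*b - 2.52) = -0.136*b^5 + 0.5416*b^4 - 4.2361*b^3 + 10.627*b^2 + 15.5067*b - 0.378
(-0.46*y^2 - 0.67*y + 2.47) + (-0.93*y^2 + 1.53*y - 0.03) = -1.39*y^2 + 0.86*y + 2.44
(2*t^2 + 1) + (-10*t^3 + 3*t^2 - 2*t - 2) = -10*t^3 + 5*t^2 - 2*t - 1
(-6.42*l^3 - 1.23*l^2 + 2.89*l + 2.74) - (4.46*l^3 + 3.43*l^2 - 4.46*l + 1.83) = -10.88*l^3 - 4.66*l^2 + 7.35*l + 0.91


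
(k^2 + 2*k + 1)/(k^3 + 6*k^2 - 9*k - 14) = (k + 1)/(k^2 + 5*k - 14)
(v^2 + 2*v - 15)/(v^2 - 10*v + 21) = (v + 5)/(v - 7)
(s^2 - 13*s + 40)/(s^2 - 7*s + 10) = (s - 8)/(s - 2)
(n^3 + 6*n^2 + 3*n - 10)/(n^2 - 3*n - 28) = (-n^3 - 6*n^2 - 3*n + 10)/(-n^2 + 3*n + 28)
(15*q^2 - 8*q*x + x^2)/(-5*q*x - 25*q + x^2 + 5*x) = (-3*q + x)/(x + 5)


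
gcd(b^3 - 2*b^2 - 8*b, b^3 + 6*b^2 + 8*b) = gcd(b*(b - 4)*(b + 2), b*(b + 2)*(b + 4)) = b^2 + 2*b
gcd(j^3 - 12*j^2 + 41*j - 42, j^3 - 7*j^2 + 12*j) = j - 3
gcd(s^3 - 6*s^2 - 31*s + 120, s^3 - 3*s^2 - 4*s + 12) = s - 3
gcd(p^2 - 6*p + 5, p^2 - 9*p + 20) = p - 5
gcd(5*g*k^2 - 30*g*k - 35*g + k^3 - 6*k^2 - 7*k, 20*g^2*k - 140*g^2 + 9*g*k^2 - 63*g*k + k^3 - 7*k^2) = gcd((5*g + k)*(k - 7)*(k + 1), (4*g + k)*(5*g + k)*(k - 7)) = 5*g*k - 35*g + k^2 - 7*k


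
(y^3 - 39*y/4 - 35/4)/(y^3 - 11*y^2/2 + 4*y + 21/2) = (y + 5/2)/(y - 3)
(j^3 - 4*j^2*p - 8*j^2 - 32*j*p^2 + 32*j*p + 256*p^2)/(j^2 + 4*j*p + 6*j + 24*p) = (j^2 - 8*j*p - 8*j + 64*p)/(j + 6)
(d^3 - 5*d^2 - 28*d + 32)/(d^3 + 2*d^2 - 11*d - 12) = (d^2 - 9*d + 8)/(d^2 - 2*d - 3)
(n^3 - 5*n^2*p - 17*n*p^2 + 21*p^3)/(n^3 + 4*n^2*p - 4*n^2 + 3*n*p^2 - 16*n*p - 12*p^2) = (n^2 - 8*n*p + 7*p^2)/(n^2 + n*p - 4*n - 4*p)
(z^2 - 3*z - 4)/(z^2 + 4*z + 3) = (z - 4)/(z + 3)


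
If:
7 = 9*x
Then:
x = 7/9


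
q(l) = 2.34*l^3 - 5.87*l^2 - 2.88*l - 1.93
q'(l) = 7.02*l^2 - 11.74*l - 2.88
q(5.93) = 262.53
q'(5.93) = 174.36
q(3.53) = 17.69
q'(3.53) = 43.15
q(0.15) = -2.49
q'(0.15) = -4.48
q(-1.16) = -10.14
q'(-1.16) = 20.18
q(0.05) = -2.09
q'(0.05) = -3.45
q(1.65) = -12.15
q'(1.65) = -3.14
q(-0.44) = -2.00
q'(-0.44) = 3.64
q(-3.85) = -211.39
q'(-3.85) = 146.37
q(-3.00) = -109.30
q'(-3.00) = 95.52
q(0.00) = -1.93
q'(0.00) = -2.88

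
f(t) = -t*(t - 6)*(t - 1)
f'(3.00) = 9.00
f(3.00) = 18.00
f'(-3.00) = -75.00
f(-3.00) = 108.00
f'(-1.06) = -24.21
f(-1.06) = 15.42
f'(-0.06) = -6.85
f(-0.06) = 0.39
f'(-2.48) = -59.17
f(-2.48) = 73.19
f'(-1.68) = -37.99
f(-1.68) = 34.58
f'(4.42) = -2.73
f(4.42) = 23.88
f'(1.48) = 8.15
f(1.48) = 3.21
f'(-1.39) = -31.26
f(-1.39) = 24.55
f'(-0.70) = -17.27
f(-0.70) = 7.97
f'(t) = -t*(t - 6) - t*(t - 1) - (t - 6)*(t - 1)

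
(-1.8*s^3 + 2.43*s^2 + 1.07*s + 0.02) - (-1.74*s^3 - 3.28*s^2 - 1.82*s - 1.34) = -0.0600000000000001*s^3 + 5.71*s^2 + 2.89*s + 1.36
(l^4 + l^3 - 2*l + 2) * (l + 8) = l^5 + 9*l^4 + 8*l^3 - 2*l^2 - 14*l + 16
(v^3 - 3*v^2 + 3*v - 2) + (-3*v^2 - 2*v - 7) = v^3 - 6*v^2 + v - 9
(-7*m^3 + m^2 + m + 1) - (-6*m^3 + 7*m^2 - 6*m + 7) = -m^3 - 6*m^2 + 7*m - 6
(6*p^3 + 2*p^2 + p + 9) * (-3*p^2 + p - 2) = -18*p^5 - 13*p^3 - 30*p^2 + 7*p - 18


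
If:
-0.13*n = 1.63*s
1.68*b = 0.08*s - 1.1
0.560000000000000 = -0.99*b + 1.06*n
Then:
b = -0.65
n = -0.08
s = 0.01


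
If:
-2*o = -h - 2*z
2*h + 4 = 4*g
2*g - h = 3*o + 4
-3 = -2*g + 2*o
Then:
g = 5/6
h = -1/3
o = -2/3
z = -1/2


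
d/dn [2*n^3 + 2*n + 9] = 6*n^2 + 2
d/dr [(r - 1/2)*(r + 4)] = 2*r + 7/2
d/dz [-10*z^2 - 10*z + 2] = -20*z - 10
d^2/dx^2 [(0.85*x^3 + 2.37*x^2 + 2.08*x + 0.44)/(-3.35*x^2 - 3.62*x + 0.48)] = (1.4210854715202e-14*x^5 - 5.6843418860808e-14*x^4 - 14.2147*x^3 - 43.6313999999999*x^2 - 53.25816*x - 21.267424)/(37.595375*x^6 + 121.87635*x^5 + 115.53882*x^4 + 12.512168*x^3 - 16.554816*x^2 + 2.502144*x - 0.110592)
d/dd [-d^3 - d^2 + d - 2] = -3*d^2 - 2*d + 1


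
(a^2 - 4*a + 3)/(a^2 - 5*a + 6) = (a - 1)/(a - 2)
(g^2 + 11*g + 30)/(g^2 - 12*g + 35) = (g^2 + 11*g + 30)/(g^2 - 12*g + 35)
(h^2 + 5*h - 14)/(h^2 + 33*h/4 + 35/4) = 4*(h - 2)/(4*h + 5)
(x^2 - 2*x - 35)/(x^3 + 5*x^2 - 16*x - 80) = (x - 7)/(x^2 - 16)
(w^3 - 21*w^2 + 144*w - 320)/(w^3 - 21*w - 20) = (w^2 - 16*w + 64)/(w^2 + 5*w + 4)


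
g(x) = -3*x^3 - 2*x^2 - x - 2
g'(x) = -9*x^2 - 4*x - 1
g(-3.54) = 109.56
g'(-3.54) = -99.62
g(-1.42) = 3.98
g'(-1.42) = -13.47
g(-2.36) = 28.65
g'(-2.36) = -41.69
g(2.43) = -59.29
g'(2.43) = -63.86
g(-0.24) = -1.83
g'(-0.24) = -0.56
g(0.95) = -7.33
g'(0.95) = -12.92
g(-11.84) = 4708.86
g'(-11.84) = -1215.31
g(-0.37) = -1.75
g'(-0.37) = -0.75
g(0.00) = -2.00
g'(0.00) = -1.00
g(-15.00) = 9688.00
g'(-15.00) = -1966.00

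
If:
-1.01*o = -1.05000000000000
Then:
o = 1.04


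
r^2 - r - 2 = (r - 2)*(r + 1)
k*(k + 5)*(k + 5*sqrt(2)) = k^3 + 5*k^2 + 5*sqrt(2)*k^2 + 25*sqrt(2)*k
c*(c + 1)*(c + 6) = c^3 + 7*c^2 + 6*c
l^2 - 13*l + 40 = (l - 8)*(l - 5)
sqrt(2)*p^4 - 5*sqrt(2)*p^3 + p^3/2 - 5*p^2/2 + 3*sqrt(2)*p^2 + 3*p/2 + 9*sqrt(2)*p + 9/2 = (p - 3)^2*(p + 1)*(sqrt(2)*p + 1/2)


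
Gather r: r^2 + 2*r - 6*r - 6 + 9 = r^2 - 4*r + 3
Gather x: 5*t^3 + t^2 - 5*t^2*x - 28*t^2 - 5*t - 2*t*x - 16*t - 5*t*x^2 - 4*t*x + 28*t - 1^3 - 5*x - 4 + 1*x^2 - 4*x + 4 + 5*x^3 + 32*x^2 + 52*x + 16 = 5*t^3 - 27*t^2 + 7*t + 5*x^3 + x^2*(33 - 5*t) + x*(-5*t^2 - 6*t + 43) + 15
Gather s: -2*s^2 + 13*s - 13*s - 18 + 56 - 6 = 32 - 2*s^2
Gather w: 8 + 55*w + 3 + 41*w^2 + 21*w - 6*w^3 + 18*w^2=-6*w^3 + 59*w^2 + 76*w + 11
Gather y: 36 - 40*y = 36 - 40*y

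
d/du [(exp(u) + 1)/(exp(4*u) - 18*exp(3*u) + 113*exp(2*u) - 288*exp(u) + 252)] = (-2*(exp(u) + 1)*(2*exp(3*u) - 27*exp(2*u) + 113*exp(u) - 144) + exp(4*u) - 18*exp(3*u) + 113*exp(2*u) - 288*exp(u) + 252)*exp(u)/(exp(4*u) - 18*exp(3*u) + 113*exp(2*u) - 288*exp(u) + 252)^2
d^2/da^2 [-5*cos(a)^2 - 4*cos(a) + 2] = 4*cos(a) + 10*cos(2*a)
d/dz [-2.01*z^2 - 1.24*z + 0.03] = -4.02*z - 1.24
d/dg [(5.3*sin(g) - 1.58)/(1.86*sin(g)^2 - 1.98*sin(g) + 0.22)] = (-9.858*sin(g)^2 + 5.8776*sin(g) - 1.9624)*cos(g)/(3.4596*sin(g)^4 - 7.3656*sin(g)^3 + 4.7388*sin(g)^2 - 0.8712*sin(g) + 0.0484)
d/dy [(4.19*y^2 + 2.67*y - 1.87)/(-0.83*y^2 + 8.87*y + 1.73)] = (39.3814*y^2 + 11.3932*y + 21.206)/(0.6889*y^4 - 14.7242*y^3 + 75.8051*y^2 + 30.6902*y + 2.9929)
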